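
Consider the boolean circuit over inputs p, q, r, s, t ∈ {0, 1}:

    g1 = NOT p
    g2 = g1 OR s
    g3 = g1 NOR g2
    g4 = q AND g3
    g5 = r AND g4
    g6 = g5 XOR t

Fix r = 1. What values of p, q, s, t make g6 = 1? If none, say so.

p=0, q=0, s=1, t=1

Check with r = 1 and p=0, q=0, s=1, t=1:
g1 = NOT p = NOT 0 = 1
g2 = g1 OR s = 1 OR 1 = 1
g3 = g1 NOR g2 = 1 NOR 1 = 0
g4 = q AND g3 = 0 AND 0 = 0
g5 = r AND g4 = 1 AND 0 = 0
g6 = g5 XOR t = 0 XOR 1 = 1
So g6 = 1.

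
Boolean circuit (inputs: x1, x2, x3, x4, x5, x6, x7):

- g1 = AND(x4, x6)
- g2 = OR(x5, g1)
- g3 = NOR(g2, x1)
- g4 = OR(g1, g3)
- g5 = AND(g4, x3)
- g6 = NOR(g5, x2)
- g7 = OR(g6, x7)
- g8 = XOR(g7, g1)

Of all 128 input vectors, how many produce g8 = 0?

47

g8 = XOR(g7, g1) must be 0, so g7 and g1 are equal.
Enumerating the 128 input combinations, 47 give g8 = 0 and 81 give g8 = 1.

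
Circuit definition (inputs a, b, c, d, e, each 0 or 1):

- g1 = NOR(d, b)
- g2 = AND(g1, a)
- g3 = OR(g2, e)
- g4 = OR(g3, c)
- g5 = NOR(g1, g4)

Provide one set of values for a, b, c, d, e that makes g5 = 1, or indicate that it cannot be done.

Check with a=0, b=0, c=0, d=1, e=0:
g1 = NOR(d, b) = NOR(1, 0) = 0
g2 = AND(g1, a) = AND(0, 0) = 0
g3 = OR(g2, e) = OR(0, 0) = 0
g4 = OR(g3, c) = OR(0, 0) = 0
g5 = NOR(g1, g4) = NOR(0, 0) = 1
So g5 = 1 as required.

a=0, b=0, c=0, d=1, e=0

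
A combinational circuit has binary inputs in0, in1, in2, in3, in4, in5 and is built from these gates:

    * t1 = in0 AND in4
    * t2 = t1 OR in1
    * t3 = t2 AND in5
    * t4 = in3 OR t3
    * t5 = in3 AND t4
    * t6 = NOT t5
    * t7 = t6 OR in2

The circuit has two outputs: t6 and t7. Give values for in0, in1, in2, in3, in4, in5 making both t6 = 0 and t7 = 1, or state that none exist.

Check with in0=1 in1=1 in2=1 in3=1 in4=1 in5=0:
t1 = in0 AND in4 = 1 AND 1 = 1
t2 = t1 OR in1 = 1 OR 1 = 1
t3 = t2 AND in5 = 1 AND 0 = 0
t4 = in3 OR t3 = 1 OR 0 = 1
t5 = in3 AND t4 = 1 AND 1 = 1
t6 = NOT t5 = NOT 1 = 0
t7 = t6 OR in2 = 0 OR 1 = 1
So t6 = 0 and t7 = 1.

in0=1 in1=1 in2=1 in3=1 in4=1 in5=0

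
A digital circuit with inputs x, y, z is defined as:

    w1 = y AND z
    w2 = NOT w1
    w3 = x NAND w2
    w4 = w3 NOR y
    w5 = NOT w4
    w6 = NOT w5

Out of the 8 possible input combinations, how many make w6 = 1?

2

w6 = NOT w5 must be 1, so w5 = 0.
Satisfying assignments:
  x=1, y=0, z=0
  x=1, y=0, z=1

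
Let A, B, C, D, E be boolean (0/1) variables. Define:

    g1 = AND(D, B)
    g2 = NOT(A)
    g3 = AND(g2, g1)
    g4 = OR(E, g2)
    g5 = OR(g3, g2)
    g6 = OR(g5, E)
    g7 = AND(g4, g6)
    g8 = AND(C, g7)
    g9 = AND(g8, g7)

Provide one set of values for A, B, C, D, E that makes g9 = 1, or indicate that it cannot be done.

g9 = AND(g8, g7) must be 1, so both g8 = 1 and g7 = 1.
g8 = AND(C, g7) must be 1, so both C = 1 and g7 = 1.
g7 = AND(g4, g6) must be 1, so both g4 = 1 and g6 = 1.
Check with A=0 B=1 C=1 D=0 E=0:
g1 = AND(D, B) = AND(0, 1) = 0
g2 = NOT(A) = NOT 0 = 1
g3 = AND(g2, g1) = AND(1, 0) = 0
g4 = OR(E, g2) = OR(0, 1) = 1
g5 = OR(g3, g2) = OR(0, 1) = 1
g6 = OR(g5, E) = OR(1, 0) = 1
g7 = AND(g4, g6) = AND(1, 1) = 1
g8 = AND(C, g7) = AND(1, 1) = 1
g9 = AND(g8, g7) = AND(1, 1) = 1
So g9 = 1 as required.

A=0 B=1 C=1 D=0 E=0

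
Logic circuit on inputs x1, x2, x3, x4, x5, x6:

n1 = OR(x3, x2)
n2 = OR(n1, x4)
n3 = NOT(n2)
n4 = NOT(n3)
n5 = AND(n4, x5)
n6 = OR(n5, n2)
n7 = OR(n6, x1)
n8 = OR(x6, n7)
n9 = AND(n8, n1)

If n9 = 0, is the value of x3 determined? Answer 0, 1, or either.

0

n9 = AND(n8, n1) must be 0, so at least one of n8, n1 is 0.
Every assignment with n9 = 0 has x3 = 0; there are 16 such assignment(s).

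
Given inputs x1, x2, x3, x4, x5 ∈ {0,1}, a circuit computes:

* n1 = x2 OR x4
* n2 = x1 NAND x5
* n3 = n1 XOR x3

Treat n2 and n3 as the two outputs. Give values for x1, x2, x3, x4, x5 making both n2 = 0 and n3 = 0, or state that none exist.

x1=1 x2=1 x3=1 x4=1 x5=1

Check with x1=1 x2=1 x3=1 x4=1 x5=1:
n1 = x2 OR x4 = 1 OR 1 = 1
n2 = x1 NAND x5 = 1 NAND 1 = 0
n3 = n1 XOR x3 = 1 XOR 1 = 0
So n2 = 0 and n3 = 0.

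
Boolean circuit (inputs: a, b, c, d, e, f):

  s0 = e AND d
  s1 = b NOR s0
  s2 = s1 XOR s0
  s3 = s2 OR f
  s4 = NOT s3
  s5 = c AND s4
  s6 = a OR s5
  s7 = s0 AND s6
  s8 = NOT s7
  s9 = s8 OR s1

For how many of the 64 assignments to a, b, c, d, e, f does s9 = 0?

s9 = s8 OR s1 must be 0, so both s8 = 0 and s1 = 0.
s8 = NOT s7 must be 0, so s7 = 1.
s1 = b NOR s0 must be 0, so at least one of b, s0 is 1.
Enumerating the 64 input combinations, 8 give s9 = 0 and 56 give s9 = 1.

8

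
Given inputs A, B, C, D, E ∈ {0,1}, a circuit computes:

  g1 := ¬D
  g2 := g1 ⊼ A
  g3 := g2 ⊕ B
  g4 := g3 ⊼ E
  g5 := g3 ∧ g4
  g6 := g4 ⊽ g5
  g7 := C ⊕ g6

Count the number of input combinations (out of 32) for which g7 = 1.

g7 = C ⊕ g6 must be 1, so C and g6 differ.
Enumerating the 32 input combinations, 16 give g7 = 1 and 16 give g7 = 0.

16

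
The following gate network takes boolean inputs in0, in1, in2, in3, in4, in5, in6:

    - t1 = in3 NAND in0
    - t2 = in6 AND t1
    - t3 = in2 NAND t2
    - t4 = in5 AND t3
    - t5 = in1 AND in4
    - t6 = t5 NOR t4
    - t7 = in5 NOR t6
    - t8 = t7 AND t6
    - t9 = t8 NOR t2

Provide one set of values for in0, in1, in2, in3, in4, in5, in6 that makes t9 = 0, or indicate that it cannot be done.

t9 = t8 NOR t2 must be 0, so at least one of t8, t2 is 1.
Check with in0=0 in1=0 in2=0 in3=0 in4=1 in5=1 in6=1:
t1 = in3 NAND in0 = 0 NAND 0 = 1
t2 = in6 AND t1 = 1 AND 1 = 1
t3 = in2 NAND t2 = 0 NAND 1 = 1
t4 = in5 AND t3 = 1 AND 1 = 1
t5 = in1 AND in4 = 0 AND 1 = 0
t6 = t5 NOR t4 = 0 NOR 1 = 0
t7 = in5 NOR t6 = 1 NOR 0 = 0
t8 = t7 AND t6 = 0 AND 0 = 0
t9 = t8 NOR t2 = 0 NOR 1 = 0
So t9 = 0 as required.

in0=0 in1=0 in2=0 in3=0 in4=1 in5=1 in6=1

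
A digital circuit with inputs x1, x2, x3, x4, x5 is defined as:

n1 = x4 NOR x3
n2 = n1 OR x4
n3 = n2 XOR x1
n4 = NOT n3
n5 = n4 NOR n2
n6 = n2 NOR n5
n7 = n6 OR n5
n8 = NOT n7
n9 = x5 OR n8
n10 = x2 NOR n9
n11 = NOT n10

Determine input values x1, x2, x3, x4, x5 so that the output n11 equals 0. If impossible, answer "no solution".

n11 = NOT n10 must be 0, so n10 = 1.
n10 = x2 NOR n9 must be 1, so both x2 = 0 and n9 = 0.
n9 = x5 OR n8 must be 0, so both x5 = 0 and n8 = 0.
Check with x1=0, x2=0, x3=1, x4=0, x5=0:
n1 = x4 NOR x3 = 0 NOR 1 = 0
n2 = n1 OR x4 = 0 OR 0 = 0
n3 = n2 XOR x1 = 0 XOR 0 = 0
n4 = NOT n3 = NOT 0 = 1
n5 = n4 NOR n2 = 1 NOR 0 = 0
n6 = n2 NOR n5 = 0 NOR 0 = 1
n7 = n6 OR n5 = 1 OR 0 = 1
n8 = NOT n7 = NOT 1 = 0
n9 = x5 OR n8 = 0 OR 0 = 0
n10 = x2 NOR n9 = 0 NOR 0 = 1
n11 = NOT n10 = NOT 1 = 0
So n11 = 0 as required.

x1=0, x2=0, x3=1, x4=0, x5=0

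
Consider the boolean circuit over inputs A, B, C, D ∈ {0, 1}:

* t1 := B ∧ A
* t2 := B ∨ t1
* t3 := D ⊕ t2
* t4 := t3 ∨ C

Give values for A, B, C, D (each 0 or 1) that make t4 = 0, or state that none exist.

t4 = t3 ∨ C must be 0, so both t3 = 0 and C = 0.
t3 = D ⊕ t2 must be 0, so D and t2 are equal.
Check with A=0, B=0, C=0, D=0:
t1 = B ∧ A = 0 ∧ 0 = 0
t2 = B ∨ t1 = 0 ∨ 0 = 0
t3 = D ⊕ t2 = 0 ⊕ 0 = 0
t4 = t3 ∨ C = 0 ∨ 0 = 0
So t4 = 0 as required.

A=0, B=0, C=0, D=0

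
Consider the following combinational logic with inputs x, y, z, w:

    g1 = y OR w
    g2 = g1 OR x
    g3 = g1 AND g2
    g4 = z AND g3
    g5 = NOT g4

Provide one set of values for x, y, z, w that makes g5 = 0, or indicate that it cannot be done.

g5 = NOT g4 must be 0, so g4 = 1.
g4 = z AND g3 must be 1, so both z = 1 and g3 = 1.
Check with x=1, y=0, z=1, w=1:
g1 = y OR w = 0 OR 1 = 1
g2 = g1 OR x = 1 OR 1 = 1
g3 = g1 AND g2 = 1 AND 1 = 1
g4 = z AND g3 = 1 AND 1 = 1
g5 = NOT g4 = NOT 1 = 0
So g5 = 0 as required.

x=1, y=0, z=1, w=1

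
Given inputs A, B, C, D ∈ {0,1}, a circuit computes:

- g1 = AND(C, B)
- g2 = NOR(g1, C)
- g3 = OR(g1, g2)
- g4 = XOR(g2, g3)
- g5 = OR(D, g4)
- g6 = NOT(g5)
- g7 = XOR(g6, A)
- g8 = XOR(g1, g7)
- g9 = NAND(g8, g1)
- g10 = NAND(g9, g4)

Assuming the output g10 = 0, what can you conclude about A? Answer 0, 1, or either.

g10 = NAND(g9, g4) must be 0, so both g9 = 1 and g4 = 1.
g9 = NAND(g8, g1) must be 1, so at least one of g8, g1 is 0.
g4 = XOR(g2, g3) must be 1, so g2 and g3 differ.
Every assignment with g10 = 0 has A = 1; there are 2 such assignment(s).
  A=1, B=1, C=1, D=0
  A=1, B=1, C=1, D=1

1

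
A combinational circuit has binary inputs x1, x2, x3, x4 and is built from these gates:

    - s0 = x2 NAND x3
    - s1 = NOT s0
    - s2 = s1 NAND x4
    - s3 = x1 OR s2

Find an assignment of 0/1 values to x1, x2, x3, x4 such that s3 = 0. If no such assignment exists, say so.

s3 = x1 OR s2 must be 0, so both x1 = 0 and s2 = 0.
s2 = s1 NAND x4 must be 0, so both s1 = 1 and x4 = 1.
Check with x1=0, x2=1, x3=1, x4=1:
s0 = x2 NAND x3 = 1 NAND 1 = 0
s1 = NOT s0 = NOT 0 = 1
s2 = s1 NAND x4 = 1 NAND 1 = 0
s3 = x1 OR s2 = 0 OR 0 = 0
So s3 = 0 as required.

x1=0, x2=1, x3=1, x4=1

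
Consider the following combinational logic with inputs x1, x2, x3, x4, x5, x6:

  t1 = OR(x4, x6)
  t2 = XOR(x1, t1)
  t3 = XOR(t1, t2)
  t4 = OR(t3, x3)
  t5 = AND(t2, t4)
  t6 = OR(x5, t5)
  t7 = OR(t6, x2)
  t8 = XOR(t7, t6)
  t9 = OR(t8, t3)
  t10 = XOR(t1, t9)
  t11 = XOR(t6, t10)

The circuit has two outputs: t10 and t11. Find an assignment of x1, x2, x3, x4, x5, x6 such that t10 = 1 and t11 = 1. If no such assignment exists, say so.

Check with x1=0, x2=0, x3=0, x4=1, x5=0, x6=1:
t1 = OR(x4, x6) = OR(1, 1) = 1
t2 = XOR(x1, t1) = XOR(0, 1) = 1
t3 = XOR(t1, t2) = XOR(1, 1) = 0
t4 = OR(t3, x3) = OR(0, 0) = 0
t5 = AND(t2, t4) = AND(1, 0) = 0
t6 = OR(x5, t5) = OR(0, 0) = 0
t7 = OR(t6, x2) = OR(0, 0) = 0
t8 = XOR(t7, t6) = XOR(0, 0) = 0
t9 = OR(t8, t3) = OR(0, 0) = 0
t10 = XOR(t1, t9) = XOR(1, 0) = 1
t11 = XOR(t6, t10) = XOR(0, 1) = 1
So t10 = 1 and t11 = 1.

x1=0, x2=0, x3=0, x4=1, x5=0, x6=1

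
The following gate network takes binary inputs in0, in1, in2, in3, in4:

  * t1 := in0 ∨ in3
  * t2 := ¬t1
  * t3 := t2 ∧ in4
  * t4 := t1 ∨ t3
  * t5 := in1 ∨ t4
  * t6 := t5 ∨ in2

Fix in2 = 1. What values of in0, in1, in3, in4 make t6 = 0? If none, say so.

With in2 = 1 fixed, none of the 16 settings of in0, in1, in3, in4 give t6 = 0.
For example, with in0=0, in1=0, in3=1, in4=1:
t1 = in0 ∨ in3 = 0 ∨ 1 = 1
t2 = ¬t1 = ¬1 = 0
t3 = t2 ∧ in4 = 0 ∧ 1 = 0
t4 = t1 ∨ t3 = 1 ∨ 0 = 1
t5 = in1 ∨ t4 = 0 ∨ 1 = 1
t6 = t5 ∨ in2 = 1 ∨ 1 = 1
giving t6 = 1 ≠ 0.

no solution exists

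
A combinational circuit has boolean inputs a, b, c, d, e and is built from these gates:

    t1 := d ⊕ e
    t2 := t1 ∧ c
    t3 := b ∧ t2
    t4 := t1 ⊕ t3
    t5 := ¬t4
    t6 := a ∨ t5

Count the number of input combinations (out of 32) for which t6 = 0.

t6 = a ∨ t5 must be 0, so both a = 0 and t5 = 0.
Satisfying assignments:
  a=0, b=0, c=0, d=0, e=1
  a=0, b=0, c=0, d=1, e=0
  a=0, b=0, c=1, d=0, e=1
  a=0, b=0, c=1, d=1, e=0
  a=0, b=1, c=0, d=0, e=1
  a=0, b=1, c=0, d=1, e=0

6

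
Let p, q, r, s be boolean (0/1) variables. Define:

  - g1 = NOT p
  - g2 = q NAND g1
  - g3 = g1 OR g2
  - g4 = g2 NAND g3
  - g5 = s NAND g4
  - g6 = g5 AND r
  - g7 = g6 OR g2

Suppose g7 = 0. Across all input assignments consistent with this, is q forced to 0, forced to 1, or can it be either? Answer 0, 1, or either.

1

g7 = g6 OR g2 must be 0, so both g6 = 0 and g2 = 0.
g6 = g5 AND r must be 0, so at least one of g5, r is 0.
g2 = q NAND g1 must be 0, so both q = 1 and g1 = 1.
Every assignment with g7 = 0 has q = 1; there are 3 such assignment(s).
  p=0, q=1, r=0, s=0
  p=0, q=1, r=0, s=1
  p=0, q=1, r=1, s=1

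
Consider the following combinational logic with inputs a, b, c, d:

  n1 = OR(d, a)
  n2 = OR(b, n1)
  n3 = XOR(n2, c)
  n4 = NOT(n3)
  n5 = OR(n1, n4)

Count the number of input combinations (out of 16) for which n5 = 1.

14

n5 = OR(n1, n4) must be 1, so at least one of n1, n4 is 1.
Enumerating the 16 input combinations, 14 give n5 = 1 and 2 give n5 = 0.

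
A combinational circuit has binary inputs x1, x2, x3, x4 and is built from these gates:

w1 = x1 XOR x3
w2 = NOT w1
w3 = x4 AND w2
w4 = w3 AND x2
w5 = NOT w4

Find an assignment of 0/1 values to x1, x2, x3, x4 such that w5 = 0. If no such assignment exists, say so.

x1=1, x2=1, x3=1, x4=1

w5 = NOT w4 must be 0, so w4 = 1.
w4 = w3 AND x2 must be 1, so both w3 = 1 and x2 = 1.
Check with x1=1, x2=1, x3=1, x4=1:
w1 = x1 XOR x3 = 1 XOR 1 = 0
w2 = NOT w1 = NOT 0 = 1
w3 = x4 AND w2 = 1 AND 1 = 1
w4 = w3 AND x2 = 1 AND 1 = 1
w5 = NOT w4 = NOT 1 = 0
So w5 = 0 as required.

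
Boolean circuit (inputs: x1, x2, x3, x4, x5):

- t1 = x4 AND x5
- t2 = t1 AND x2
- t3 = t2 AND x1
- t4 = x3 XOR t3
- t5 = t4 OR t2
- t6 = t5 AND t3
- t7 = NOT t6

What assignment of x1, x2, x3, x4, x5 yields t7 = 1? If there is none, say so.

x1=1, x2=0, x3=0, x4=1, x5=1

t7 = NOT t6 must be 1, so t6 = 0.
t6 = t5 AND t3 must be 0, so at least one of t5, t3 is 0.
Check with x1=1, x2=0, x3=0, x4=1, x5=1:
t1 = x4 AND x5 = 1 AND 1 = 1
t2 = t1 AND x2 = 1 AND 0 = 0
t3 = t2 AND x1 = 0 AND 1 = 0
t4 = x3 XOR t3 = 0 XOR 0 = 0
t5 = t4 OR t2 = 0 OR 0 = 0
t6 = t5 AND t3 = 0 AND 0 = 0
t7 = NOT t6 = NOT 0 = 1
So t7 = 1 as required.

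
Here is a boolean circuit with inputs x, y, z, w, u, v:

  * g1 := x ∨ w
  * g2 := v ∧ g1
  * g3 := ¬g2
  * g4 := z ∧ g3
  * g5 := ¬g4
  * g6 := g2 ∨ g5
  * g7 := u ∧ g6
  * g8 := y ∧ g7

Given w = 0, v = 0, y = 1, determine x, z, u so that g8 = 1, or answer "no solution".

g8 = y ∧ g7 must be 1, so both y = 1 and g7 = 1.
g7 = u ∧ g6 must be 1, so both u = 1 and g6 = 1.
Check with w = 0, v = 0, y = 1 and x=0, z=0, u=1:
g1 = x ∨ w = 0 ∨ 0 = 0
g2 = v ∧ g1 = 0 ∧ 0 = 0
g3 = ¬g2 = ¬0 = 1
g4 = z ∧ g3 = 0 ∧ 1 = 0
g5 = ¬g4 = ¬0 = 1
g6 = g2 ∨ g5 = 0 ∨ 1 = 1
g7 = u ∧ g6 = 1 ∧ 1 = 1
g8 = y ∧ g7 = 1 ∧ 1 = 1
So g8 = 1.

x=0 z=0 u=1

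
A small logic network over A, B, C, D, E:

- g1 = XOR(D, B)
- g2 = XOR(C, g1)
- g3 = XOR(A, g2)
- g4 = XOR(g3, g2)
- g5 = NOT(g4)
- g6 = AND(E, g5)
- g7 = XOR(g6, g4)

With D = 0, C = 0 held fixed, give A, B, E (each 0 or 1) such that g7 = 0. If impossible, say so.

A=0 B=1 E=0

g7 = XOR(g6, g4) must be 0, so g6 and g4 are equal.
Check with D = 0, C = 0 and A=0, B=1, E=0:
g1 = XOR(D, B) = XOR(0, 1) = 1
g2 = XOR(C, g1) = XOR(0, 1) = 1
g3 = XOR(A, g2) = XOR(0, 1) = 1
g4 = XOR(g3, g2) = XOR(1, 1) = 0
g5 = NOT(g4) = NOT 0 = 1
g6 = AND(E, g5) = AND(0, 1) = 0
g7 = XOR(g6, g4) = XOR(0, 0) = 0
So g7 = 0.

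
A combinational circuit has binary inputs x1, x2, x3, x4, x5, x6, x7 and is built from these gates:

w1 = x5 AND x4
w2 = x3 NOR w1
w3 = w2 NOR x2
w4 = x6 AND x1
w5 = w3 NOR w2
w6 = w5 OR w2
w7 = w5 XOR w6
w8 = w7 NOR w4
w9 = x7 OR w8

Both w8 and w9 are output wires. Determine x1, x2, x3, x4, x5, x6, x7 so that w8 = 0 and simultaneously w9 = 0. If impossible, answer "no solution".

x1=1 x2=0 x3=0 x4=1 x5=0 x6=0 x7=0

Check with x1=1 x2=0 x3=0 x4=1 x5=0 x6=0 x7=0:
w1 = x5 AND x4 = 0 AND 1 = 0
w2 = x3 NOR w1 = 0 NOR 0 = 1
w3 = w2 NOR x2 = 1 NOR 0 = 0
w4 = x6 AND x1 = 0 AND 1 = 0
w5 = w3 NOR w2 = 0 NOR 1 = 0
w6 = w5 OR w2 = 0 OR 1 = 1
w7 = w5 XOR w6 = 0 XOR 1 = 1
w8 = w7 NOR w4 = 1 NOR 0 = 0
w9 = x7 OR w8 = 0 OR 0 = 0
So w8 = 0 and w9 = 0.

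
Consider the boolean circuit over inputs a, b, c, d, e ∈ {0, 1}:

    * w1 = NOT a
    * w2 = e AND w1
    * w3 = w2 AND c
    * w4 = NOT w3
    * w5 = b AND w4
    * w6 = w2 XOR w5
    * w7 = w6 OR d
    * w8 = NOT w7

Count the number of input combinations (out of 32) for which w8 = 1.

w8 = NOT w7 must be 1, so w7 = 0.
Enumerating the 32 input combinations, 7 give w8 = 1 and 25 give w8 = 0.

7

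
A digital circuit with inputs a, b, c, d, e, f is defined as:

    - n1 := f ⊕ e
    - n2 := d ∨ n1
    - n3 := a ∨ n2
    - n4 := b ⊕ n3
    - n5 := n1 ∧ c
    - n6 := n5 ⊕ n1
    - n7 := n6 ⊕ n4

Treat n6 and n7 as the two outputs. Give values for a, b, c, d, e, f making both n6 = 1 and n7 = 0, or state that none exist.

Check with a=1, b=0, c=0, d=1, e=0, f=1:
n1 = f ⊕ e = 1 ⊕ 0 = 1
n2 = d ∨ n1 = 1 ∨ 1 = 1
n3 = a ∨ n2 = 1 ∨ 1 = 1
n4 = b ⊕ n3 = 0 ⊕ 1 = 1
n5 = n1 ∧ c = 1 ∧ 0 = 0
n6 = n5 ⊕ n1 = 0 ⊕ 1 = 1
n7 = n6 ⊕ n4 = 1 ⊕ 1 = 0
So n6 = 1 and n7 = 0.

a=1, b=0, c=0, d=1, e=0, f=1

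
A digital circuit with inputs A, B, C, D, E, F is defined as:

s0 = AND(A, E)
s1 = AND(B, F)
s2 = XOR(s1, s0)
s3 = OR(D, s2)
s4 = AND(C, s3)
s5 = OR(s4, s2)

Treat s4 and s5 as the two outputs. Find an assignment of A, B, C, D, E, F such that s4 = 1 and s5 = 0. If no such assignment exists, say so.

no solution exists

Across all 64 input combinations, none give both s4 = 1 and s5 = 0.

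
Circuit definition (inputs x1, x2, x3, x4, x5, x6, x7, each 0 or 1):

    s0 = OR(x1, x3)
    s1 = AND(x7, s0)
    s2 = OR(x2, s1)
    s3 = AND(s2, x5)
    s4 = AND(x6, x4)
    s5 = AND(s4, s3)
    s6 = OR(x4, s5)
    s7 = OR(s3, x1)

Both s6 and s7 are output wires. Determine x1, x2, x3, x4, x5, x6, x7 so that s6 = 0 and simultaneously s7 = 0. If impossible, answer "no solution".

x1=0, x2=1, x3=0, x4=0, x5=0, x6=1, x7=0

Check with x1=0, x2=1, x3=0, x4=0, x5=0, x6=1, x7=0:
s0 = OR(x1, x3) = OR(0, 0) = 0
s1 = AND(x7, s0) = AND(0, 0) = 0
s2 = OR(x2, s1) = OR(1, 0) = 1
s3 = AND(s2, x5) = AND(1, 0) = 0
s4 = AND(x6, x4) = AND(1, 0) = 0
s5 = AND(s4, s3) = AND(0, 0) = 0
s6 = OR(x4, s5) = OR(0, 0) = 0
s7 = OR(s3, x1) = OR(0, 0) = 0
So s6 = 0 and s7 = 0.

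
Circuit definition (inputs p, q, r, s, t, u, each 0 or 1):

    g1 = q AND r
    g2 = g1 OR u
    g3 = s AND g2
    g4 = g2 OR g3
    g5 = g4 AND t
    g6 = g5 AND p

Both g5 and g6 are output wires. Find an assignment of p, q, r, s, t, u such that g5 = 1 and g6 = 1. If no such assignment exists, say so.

p=1 q=1 r=0 s=0 t=1 u=1

Check with p=1 q=1 r=0 s=0 t=1 u=1:
g1 = q AND r = 1 AND 0 = 0
g2 = g1 OR u = 0 OR 1 = 1
g3 = s AND g2 = 0 AND 1 = 0
g4 = g2 OR g3 = 1 OR 0 = 1
g5 = g4 AND t = 1 AND 1 = 1
g6 = g5 AND p = 1 AND 1 = 1
So g5 = 1 and g6 = 1.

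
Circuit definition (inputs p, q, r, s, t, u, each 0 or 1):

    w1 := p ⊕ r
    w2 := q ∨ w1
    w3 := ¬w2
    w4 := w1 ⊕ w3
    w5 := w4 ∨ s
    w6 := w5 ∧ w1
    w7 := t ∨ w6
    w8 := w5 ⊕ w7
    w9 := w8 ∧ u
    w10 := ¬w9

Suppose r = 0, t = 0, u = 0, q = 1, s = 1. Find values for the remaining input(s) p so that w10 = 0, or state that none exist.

With r = 0, t = 0, u = 0, q = 1, s = 1 fixed, none of the 2 settings of p give w10 = 0.
For example, with p=1:
w1 = p ⊕ r = 1 ⊕ 0 = 1
w2 = q ∨ w1 = 1 ∨ 1 = 1
w3 = ¬w2 = ¬1 = 0
w4 = w1 ⊕ w3 = 1 ⊕ 0 = 1
w5 = w4 ∨ s = 1 ∨ 1 = 1
w6 = w5 ∧ w1 = 1 ∧ 1 = 1
w7 = t ∨ w6 = 0 ∨ 1 = 1
w8 = w5 ⊕ w7 = 1 ⊕ 1 = 0
w9 = w8 ∧ u = 0 ∧ 0 = 0
w10 = ¬w9 = ¬0 = 1
giving w10 = 1 ≠ 0.

no solution exists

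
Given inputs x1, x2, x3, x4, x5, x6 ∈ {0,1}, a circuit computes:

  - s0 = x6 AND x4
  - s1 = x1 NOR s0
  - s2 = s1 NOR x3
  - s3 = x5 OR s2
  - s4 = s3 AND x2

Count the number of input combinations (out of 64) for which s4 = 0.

s4 = s3 AND x2 must be 0, so at least one of s3, x2 is 0.
Enumerating the 64 input combinations, 43 give s4 = 0 and 21 give s4 = 1.

43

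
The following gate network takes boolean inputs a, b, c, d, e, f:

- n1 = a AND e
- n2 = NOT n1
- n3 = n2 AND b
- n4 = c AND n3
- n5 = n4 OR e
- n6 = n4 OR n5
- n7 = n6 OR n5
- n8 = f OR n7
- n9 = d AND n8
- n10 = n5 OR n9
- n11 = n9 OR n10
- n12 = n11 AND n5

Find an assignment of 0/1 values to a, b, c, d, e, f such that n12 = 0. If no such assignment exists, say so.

Check with a=1, b=0, c=1, d=0, e=0, f=1:
n1 = a AND e = 1 AND 0 = 0
n2 = NOT n1 = NOT 0 = 1
n3 = n2 AND b = 1 AND 0 = 0
n4 = c AND n3 = 1 AND 0 = 0
n5 = n4 OR e = 0 OR 0 = 0
n6 = n4 OR n5 = 0 OR 0 = 0
n7 = n6 OR n5 = 0 OR 0 = 0
n8 = f OR n7 = 1 OR 0 = 1
n9 = d AND n8 = 0 AND 1 = 0
n10 = n5 OR n9 = 0 OR 0 = 0
n11 = n9 OR n10 = 0 OR 0 = 0
n12 = n11 AND n5 = 0 AND 0 = 0
So n12 = 0 as required.

a=1, b=0, c=1, d=0, e=0, f=1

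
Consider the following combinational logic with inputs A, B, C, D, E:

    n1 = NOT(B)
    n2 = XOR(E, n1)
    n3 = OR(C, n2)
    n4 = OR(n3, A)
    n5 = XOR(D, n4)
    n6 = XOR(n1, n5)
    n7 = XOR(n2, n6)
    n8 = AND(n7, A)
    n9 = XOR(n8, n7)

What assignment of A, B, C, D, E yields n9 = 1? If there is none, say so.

A=0, B=0, C=0, D=0, E=1

n9 = XOR(n8, n7) must be 1, so n8 and n7 differ.
Check with A=0, B=0, C=0, D=0, E=1:
n1 = NOT(B) = NOT 0 = 1
n2 = XOR(E, n1) = XOR(1, 1) = 0
n3 = OR(C, n2) = OR(0, 0) = 0
n4 = OR(n3, A) = OR(0, 0) = 0
n5 = XOR(D, n4) = XOR(0, 0) = 0
n6 = XOR(n1, n5) = XOR(1, 0) = 1
n7 = XOR(n2, n6) = XOR(0, 1) = 1
n8 = AND(n7, A) = AND(1, 0) = 0
n9 = XOR(n8, n7) = XOR(0, 1) = 1
So n9 = 1 as required.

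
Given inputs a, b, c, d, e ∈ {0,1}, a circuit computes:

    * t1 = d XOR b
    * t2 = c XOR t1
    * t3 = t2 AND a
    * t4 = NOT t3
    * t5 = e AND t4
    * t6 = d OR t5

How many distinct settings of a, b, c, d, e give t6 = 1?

t6 = d OR t5 must be 1, so at least one of d, t5 is 1.
Enumerating the 32 input combinations, 22 give t6 = 1 and 10 give t6 = 0.

22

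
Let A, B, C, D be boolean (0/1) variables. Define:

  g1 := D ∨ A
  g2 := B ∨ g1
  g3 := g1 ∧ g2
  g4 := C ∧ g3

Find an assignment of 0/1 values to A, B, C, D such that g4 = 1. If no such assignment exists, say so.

g4 = C ∧ g3 must be 1, so both C = 1 and g3 = 1.
Check with A=1, B=0, C=1, D=1:
g1 = D ∨ A = 1 ∨ 1 = 1
g2 = B ∨ g1 = 0 ∨ 1 = 1
g3 = g1 ∧ g2 = 1 ∧ 1 = 1
g4 = C ∧ g3 = 1 ∧ 1 = 1
So g4 = 1 as required.

A=1, B=0, C=1, D=1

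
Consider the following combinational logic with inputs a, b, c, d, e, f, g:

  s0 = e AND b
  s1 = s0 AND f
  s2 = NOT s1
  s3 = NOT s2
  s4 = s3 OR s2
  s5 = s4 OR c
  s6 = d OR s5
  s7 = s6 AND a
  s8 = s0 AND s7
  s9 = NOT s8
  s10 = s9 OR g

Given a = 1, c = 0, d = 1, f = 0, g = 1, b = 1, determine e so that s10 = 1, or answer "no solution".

s10 = s9 OR g must be 1, so at least one of s9, g is 1.
Check with a = 1, c = 0, d = 1, f = 0, g = 1, b = 1 and e=1:
s0 = e AND b = 1 AND 1 = 1
s1 = s0 AND f = 1 AND 0 = 0
s2 = NOT s1 = NOT 0 = 1
s3 = NOT s2 = NOT 1 = 0
s4 = s3 OR s2 = 0 OR 1 = 1
s5 = s4 OR c = 1 OR 0 = 1
s6 = d OR s5 = 1 OR 1 = 1
s7 = s6 AND a = 1 AND 1 = 1
s8 = s0 AND s7 = 1 AND 1 = 1
s9 = NOT s8 = NOT 1 = 0
s10 = s9 OR g = 0 OR 1 = 1
So s10 = 1.

e=1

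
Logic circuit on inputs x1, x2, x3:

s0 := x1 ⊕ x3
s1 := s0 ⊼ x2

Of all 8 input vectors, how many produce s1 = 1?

s1 = s0 ⊼ x2 must be 1, so at least one of s0, x2 is 0.
Satisfying assignments:
  x1=0, x2=0, x3=0
  x1=0, x2=0, x3=1
  x1=0, x2=1, x3=0
  x1=1, x2=0, x3=0
  x1=1, x2=0, x3=1
  x1=1, x2=1, x3=1

6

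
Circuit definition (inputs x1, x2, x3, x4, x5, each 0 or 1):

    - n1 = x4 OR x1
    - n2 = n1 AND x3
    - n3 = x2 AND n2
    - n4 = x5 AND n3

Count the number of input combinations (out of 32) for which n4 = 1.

3

n4 = x5 AND n3 must be 1, so both x5 = 1 and n3 = 1.
n3 = x2 AND n2 must be 1, so both x2 = 1 and n2 = 1.
Enumerating the 32 input combinations, 3 give n4 = 1 and 29 give n4 = 0.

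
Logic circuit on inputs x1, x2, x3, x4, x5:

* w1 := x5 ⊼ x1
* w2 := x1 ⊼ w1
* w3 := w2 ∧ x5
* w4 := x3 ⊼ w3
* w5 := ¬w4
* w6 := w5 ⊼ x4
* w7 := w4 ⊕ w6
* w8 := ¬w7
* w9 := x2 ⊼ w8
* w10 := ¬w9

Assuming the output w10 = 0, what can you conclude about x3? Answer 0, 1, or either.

either

Both values of x3 occur among assignments with w10 = 0:
  x3=0: x1=0, x2=0, x3=0, x4=0, x5=0
  x3=1: x1=0, x2=0, x3=1, x4=0, x5=0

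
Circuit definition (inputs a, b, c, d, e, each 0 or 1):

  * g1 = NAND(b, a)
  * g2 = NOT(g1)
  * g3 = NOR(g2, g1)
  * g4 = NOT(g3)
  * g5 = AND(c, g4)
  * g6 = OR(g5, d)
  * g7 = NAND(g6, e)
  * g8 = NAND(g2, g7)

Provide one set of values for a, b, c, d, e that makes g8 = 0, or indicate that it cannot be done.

Check with a=1, b=1, c=0, d=1, e=0:
g1 = NAND(b, a) = NAND(1, 1) = 0
g2 = NOT(g1) = NOT 0 = 1
g3 = NOR(g2, g1) = NOR(1, 0) = 0
g4 = NOT(g3) = NOT 0 = 1
g5 = AND(c, g4) = AND(0, 1) = 0
g6 = OR(g5, d) = OR(0, 1) = 1
g7 = NAND(g6, e) = NAND(1, 0) = 1
g8 = NAND(g2, g7) = NAND(1, 1) = 0
So g8 = 0 as required.

a=1, b=1, c=0, d=1, e=0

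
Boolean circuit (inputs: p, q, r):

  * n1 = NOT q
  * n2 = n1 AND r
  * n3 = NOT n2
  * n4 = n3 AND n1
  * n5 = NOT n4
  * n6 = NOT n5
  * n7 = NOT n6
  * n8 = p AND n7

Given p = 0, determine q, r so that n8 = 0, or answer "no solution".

q=0 r=0

Check with p = 0 and q=0, r=0:
n1 = NOT q = NOT 0 = 1
n2 = n1 AND r = 1 AND 0 = 0
n3 = NOT n2 = NOT 0 = 1
n4 = n3 AND n1 = 1 AND 1 = 1
n5 = NOT n4 = NOT 1 = 0
n6 = NOT n5 = NOT 0 = 1
n7 = NOT n6 = NOT 1 = 0
n8 = p AND n7 = 0 AND 0 = 0
So n8 = 0.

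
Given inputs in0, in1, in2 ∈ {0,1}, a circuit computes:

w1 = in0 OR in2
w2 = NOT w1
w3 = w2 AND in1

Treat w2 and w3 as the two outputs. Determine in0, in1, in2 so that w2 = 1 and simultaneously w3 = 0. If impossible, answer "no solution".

in0=0 in1=0 in2=0

Check with in0=0 in1=0 in2=0:
w1 = in0 OR in2 = 0 OR 0 = 0
w2 = NOT w1 = NOT 0 = 1
w3 = w2 AND in1 = 1 AND 0 = 0
So w2 = 1 and w3 = 0.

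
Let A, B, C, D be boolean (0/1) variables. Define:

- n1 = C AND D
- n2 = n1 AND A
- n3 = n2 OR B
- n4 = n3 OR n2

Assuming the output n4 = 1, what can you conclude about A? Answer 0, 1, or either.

Both values of A occur among assignments with n4 = 1:
  A=0: A=0, B=1, C=0, D=0
  A=1: A=1, B=0, C=1, D=1

either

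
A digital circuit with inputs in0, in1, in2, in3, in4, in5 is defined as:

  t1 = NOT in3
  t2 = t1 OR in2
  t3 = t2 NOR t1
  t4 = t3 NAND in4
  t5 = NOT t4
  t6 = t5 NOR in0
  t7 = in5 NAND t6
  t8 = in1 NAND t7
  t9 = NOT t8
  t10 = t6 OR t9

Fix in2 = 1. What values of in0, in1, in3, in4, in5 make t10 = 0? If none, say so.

t10 = t6 OR t9 must be 0, so both t6 = 0 and t9 = 0.
Check with in2 = 1 and in0=1, in1=0, in3=0, in4=0, in5=0:
t1 = NOT in3 = NOT 0 = 1
t2 = t1 OR in2 = 1 OR 1 = 1
t3 = t2 NOR t1 = 1 NOR 1 = 0
t4 = t3 NAND in4 = 0 NAND 0 = 1
t5 = NOT t4 = NOT 1 = 0
t6 = t5 NOR in0 = 0 NOR 1 = 0
t7 = in5 NAND t6 = 0 NAND 0 = 1
t8 = in1 NAND t7 = 0 NAND 1 = 1
t9 = NOT t8 = NOT 1 = 0
t10 = t6 OR t9 = 0 OR 0 = 0
So t10 = 0.

in0=1 in1=0 in3=0 in4=0 in5=0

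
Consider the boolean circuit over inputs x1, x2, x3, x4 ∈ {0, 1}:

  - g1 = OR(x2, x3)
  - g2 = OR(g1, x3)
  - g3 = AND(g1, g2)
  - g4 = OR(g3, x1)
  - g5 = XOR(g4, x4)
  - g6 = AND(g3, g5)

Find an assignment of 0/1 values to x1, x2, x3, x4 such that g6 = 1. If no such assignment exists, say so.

Check with x1=1, x2=1, x3=0, x4=0:
g1 = OR(x2, x3) = OR(1, 0) = 1
g2 = OR(g1, x3) = OR(1, 0) = 1
g3 = AND(g1, g2) = AND(1, 1) = 1
g4 = OR(g3, x1) = OR(1, 1) = 1
g5 = XOR(g4, x4) = XOR(1, 0) = 1
g6 = AND(g3, g5) = AND(1, 1) = 1
So g6 = 1 as required.

x1=1, x2=1, x3=0, x4=0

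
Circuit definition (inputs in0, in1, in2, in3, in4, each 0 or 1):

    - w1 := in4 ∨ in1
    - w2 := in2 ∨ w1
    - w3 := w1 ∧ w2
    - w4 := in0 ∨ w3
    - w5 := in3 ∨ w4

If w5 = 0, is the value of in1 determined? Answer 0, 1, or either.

w5 = in3 ∨ w4 must be 0, so both in3 = 0 and w4 = 0.
w4 = in0 ∨ w3 must be 0, so both in0 = 0 and w3 = 0.
Every assignment with w5 = 0 has in1 = 0; there are 2 such assignment(s).
  in0=0, in1=0, in2=0, in3=0, in4=0
  in0=0, in1=0, in2=1, in3=0, in4=0

0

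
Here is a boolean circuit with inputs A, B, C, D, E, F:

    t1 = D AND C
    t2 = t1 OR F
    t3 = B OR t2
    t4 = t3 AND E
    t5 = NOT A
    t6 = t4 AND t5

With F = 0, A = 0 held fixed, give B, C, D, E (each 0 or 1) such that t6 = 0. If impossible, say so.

B=1, C=1, D=0, E=0

t6 = t4 AND t5 must be 0, so at least one of t4, t5 is 0.
Check with F = 0, A = 0 and B=1, C=1, D=0, E=0:
t1 = D AND C = 0 AND 1 = 0
t2 = t1 OR F = 0 OR 0 = 0
t3 = B OR t2 = 1 OR 0 = 1
t4 = t3 AND E = 1 AND 0 = 0
t5 = NOT A = NOT 0 = 1
t6 = t4 AND t5 = 0 AND 1 = 0
So t6 = 0.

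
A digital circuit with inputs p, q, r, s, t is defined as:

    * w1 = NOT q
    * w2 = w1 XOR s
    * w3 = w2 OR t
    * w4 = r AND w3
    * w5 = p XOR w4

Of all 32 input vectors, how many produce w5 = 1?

16

w5 = p XOR w4 must be 1, so p and w4 differ.
Enumerating the 32 input combinations, 16 give w5 = 1 and 16 give w5 = 0.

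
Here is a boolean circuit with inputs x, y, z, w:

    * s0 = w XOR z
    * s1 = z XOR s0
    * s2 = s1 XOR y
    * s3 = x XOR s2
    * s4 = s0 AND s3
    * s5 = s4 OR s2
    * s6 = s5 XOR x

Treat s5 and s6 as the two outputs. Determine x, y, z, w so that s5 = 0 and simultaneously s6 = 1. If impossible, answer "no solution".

Check with x=1 y=0 z=0 w=0:
s0 = w XOR z = 0 XOR 0 = 0
s1 = z XOR s0 = 0 XOR 0 = 0
s2 = s1 XOR y = 0 XOR 0 = 0
s3 = x XOR s2 = 1 XOR 0 = 1
s4 = s0 AND s3 = 0 AND 1 = 0
s5 = s4 OR s2 = 0 OR 0 = 0
s6 = s5 XOR x = 0 XOR 1 = 1
So s5 = 0 and s6 = 1.

x=1 y=0 z=0 w=0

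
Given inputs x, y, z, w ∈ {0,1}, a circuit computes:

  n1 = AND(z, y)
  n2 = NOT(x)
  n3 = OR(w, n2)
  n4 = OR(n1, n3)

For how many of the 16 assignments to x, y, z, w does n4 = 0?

n4 = OR(n1, n3) must be 0, so both n1 = 0 and n3 = 0.
n1 = AND(z, y) must be 0, so at least one of z, y is 0.
Satisfying assignments:
  x=1, y=0, z=0, w=0
  x=1, y=0, z=1, w=0
  x=1, y=1, z=0, w=0

3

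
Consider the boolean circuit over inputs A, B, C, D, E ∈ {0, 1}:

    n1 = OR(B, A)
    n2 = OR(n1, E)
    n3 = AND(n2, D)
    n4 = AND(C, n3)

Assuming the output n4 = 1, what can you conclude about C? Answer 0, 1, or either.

n4 = AND(C, n3) must be 1, so both C = 1 and n3 = 1.
Every assignment with n4 = 1 has C = 1; there are 7 such assignment(s).

1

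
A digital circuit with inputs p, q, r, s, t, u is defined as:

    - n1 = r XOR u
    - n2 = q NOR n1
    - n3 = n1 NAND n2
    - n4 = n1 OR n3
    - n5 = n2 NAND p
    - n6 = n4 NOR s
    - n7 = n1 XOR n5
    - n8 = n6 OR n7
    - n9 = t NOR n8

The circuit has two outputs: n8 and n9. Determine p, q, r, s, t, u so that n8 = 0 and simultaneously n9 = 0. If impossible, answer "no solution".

Check with p=0, q=1, r=1, s=1, t=1, u=0:
n1 = r XOR u = 1 XOR 0 = 1
n2 = q NOR n1 = 1 NOR 1 = 0
n3 = n1 NAND n2 = 1 NAND 0 = 1
n4 = n1 OR n3 = 1 OR 1 = 1
n5 = n2 NAND p = 0 NAND 0 = 1
n6 = n4 NOR s = 1 NOR 1 = 0
n7 = n1 XOR n5 = 1 XOR 1 = 0
n8 = n6 OR n7 = 0 OR 0 = 0
n9 = t NOR n8 = 1 NOR 0 = 0
So n8 = 0 and n9 = 0.

p=0, q=1, r=1, s=1, t=1, u=0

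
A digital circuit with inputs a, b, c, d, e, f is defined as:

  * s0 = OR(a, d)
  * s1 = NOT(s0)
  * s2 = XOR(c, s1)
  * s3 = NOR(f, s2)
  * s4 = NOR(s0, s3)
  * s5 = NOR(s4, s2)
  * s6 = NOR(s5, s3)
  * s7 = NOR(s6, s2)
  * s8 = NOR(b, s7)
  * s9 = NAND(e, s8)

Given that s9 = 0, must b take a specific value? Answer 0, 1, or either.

s9 = NAND(e, s8) must be 0, so both e = 1 and s8 = 1.
Every assignment with s9 = 0 has b = 0; there are 9 such assignment(s).

0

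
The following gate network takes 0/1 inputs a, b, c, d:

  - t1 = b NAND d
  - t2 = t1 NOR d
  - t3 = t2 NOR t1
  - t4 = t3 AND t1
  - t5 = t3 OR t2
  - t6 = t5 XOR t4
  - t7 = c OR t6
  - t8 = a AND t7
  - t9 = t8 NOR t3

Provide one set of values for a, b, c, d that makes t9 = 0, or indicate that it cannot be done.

a=1 b=1 c=1 d=0

Check with a=1 b=1 c=1 d=0:
t1 = b NAND d = 1 NAND 0 = 1
t2 = t1 NOR d = 1 NOR 0 = 0
t3 = t2 NOR t1 = 0 NOR 1 = 0
t4 = t3 AND t1 = 0 AND 1 = 0
t5 = t3 OR t2 = 0 OR 0 = 0
t6 = t5 XOR t4 = 0 XOR 0 = 0
t7 = c OR t6 = 1 OR 0 = 1
t8 = a AND t7 = 1 AND 1 = 1
t9 = t8 NOR t3 = 1 NOR 0 = 0
So t9 = 0 as required.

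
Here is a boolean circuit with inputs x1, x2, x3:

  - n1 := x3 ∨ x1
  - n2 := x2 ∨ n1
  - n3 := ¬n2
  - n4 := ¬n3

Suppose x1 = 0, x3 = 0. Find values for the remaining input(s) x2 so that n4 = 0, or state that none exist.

x2=0

n4 = ¬n3 must be 0, so n3 = 1.
Check with x1 = 0, x3 = 0 and x2=0:
n1 = x3 ∨ x1 = 0 ∨ 0 = 0
n2 = x2 ∨ n1 = 0 ∨ 0 = 0
n3 = ¬n2 = ¬0 = 1
n4 = ¬n3 = ¬1 = 0
So n4 = 0.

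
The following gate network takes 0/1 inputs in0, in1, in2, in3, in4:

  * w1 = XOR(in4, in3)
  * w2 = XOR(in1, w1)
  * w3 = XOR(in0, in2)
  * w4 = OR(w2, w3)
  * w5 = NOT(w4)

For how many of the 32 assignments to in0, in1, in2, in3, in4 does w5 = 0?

24

w5 = NOT(w4) must be 0, so w4 = 1.
w4 = OR(w2, w3) must be 1, so at least one of w2, w3 is 1.
Enumerating the 32 input combinations, 24 give w5 = 0 and 8 give w5 = 1.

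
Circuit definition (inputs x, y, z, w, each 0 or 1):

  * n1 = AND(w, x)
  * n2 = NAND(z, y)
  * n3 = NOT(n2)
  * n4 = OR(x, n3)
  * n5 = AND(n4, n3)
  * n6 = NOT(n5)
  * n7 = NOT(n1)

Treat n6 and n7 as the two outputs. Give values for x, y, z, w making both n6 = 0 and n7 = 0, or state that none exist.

Check with x=1 y=1 z=1 w=1:
n1 = AND(w, x) = AND(1, 1) = 1
n2 = NAND(z, y) = NAND(1, 1) = 0
n3 = NOT(n2) = NOT 0 = 1
n4 = OR(x, n3) = OR(1, 1) = 1
n5 = AND(n4, n3) = AND(1, 1) = 1
n6 = NOT(n5) = NOT 1 = 0
n7 = NOT(n1) = NOT 1 = 0
So n6 = 0 and n7 = 0.

x=1 y=1 z=1 w=1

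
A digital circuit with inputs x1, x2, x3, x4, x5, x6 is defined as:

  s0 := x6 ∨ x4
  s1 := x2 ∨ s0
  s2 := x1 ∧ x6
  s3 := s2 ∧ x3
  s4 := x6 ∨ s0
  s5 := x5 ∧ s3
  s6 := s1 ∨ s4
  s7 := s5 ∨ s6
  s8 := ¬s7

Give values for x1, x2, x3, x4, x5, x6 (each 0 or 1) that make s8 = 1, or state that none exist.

Check with x1=1, x2=0, x3=1, x4=0, x5=1, x6=0:
s0 = x6 ∨ x4 = 0 ∨ 0 = 0
s1 = x2 ∨ s0 = 0 ∨ 0 = 0
s2 = x1 ∧ x6 = 1 ∧ 0 = 0
s3 = s2 ∧ x3 = 0 ∧ 1 = 0
s4 = x6 ∨ s0 = 0 ∨ 0 = 0
s5 = x5 ∧ s3 = 1 ∧ 0 = 0
s6 = s1 ∨ s4 = 0 ∨ 0 = 0
s7 = s5 ∨ s6 = 0 ∨ 0 = 0
s8 = ¬s7 = ¬0 = 1
So s8 = 1 as required.

x1=1, x2=0, x3=1, x4=0, x5=1, x6=0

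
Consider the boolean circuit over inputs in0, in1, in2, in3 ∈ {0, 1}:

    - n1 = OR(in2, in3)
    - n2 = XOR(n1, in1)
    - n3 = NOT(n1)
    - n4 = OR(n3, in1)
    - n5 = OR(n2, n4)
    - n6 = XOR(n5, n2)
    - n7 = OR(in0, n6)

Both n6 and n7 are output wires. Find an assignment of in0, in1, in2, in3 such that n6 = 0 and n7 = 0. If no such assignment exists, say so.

Check with in0=0 in1=0 in2=1 in3=0:
n1 = OR(in2, in3) = OR(1, 0) = 1
n2 = XOR(n1, in1) = XOR(1, 0) = 1
n3 = NOT(n1) = NOT 1 = 0
n4 = OR(n3, in1) = OR(0, 0) = 0
n5 = OR(n2, n4) = OR(1, 0) = 1
n6 = XOR(n5, n2) = XOR(1, 1) = 0
n7 = OR(in0, n6) = OR(0, 0) = 0
So n6 = 0 and n7 = 0.

in0=0 in1=0 in2=1 in3=0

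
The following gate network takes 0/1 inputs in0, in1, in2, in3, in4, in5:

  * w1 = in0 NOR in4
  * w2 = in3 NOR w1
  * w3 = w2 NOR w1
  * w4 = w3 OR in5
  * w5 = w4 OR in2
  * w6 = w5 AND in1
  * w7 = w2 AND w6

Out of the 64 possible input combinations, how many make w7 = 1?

9

w7 = w2 AND w6 must be 1, so both w2 = 1 and w6 = 1.
w2 = in3 NOR w1 must be 1, so both in3 = 0 and w1 = 0.
Enumerating the 64 input combinations, 9 give w7 = 1 and 55 give w7 = 0.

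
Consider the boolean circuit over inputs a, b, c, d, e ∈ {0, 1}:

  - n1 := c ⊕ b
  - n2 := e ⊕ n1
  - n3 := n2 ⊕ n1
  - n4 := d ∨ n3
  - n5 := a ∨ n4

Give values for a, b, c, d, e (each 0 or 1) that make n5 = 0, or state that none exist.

n5 = a ∨ n4 must be 0, so both a = 0 and n4 = 0.
Check with a=0 b=1 c=0 d=0 e=0:
n1 = c ⊕ b = 0 ⊕ 1 = 1
n2 = e ⊕ n1 = 0 ⊕ 1 = 1
n3 = n2 ⊕ n1 = 1 ⊕ 1 = 0
n4 = d ∨ n3 = 0 ∨ 0 = 0
n5 = a ∨ n4 = 0 ∨ 0 = 0
So n5 = 0 as required.

a=0 b=1 c=0 d=0 e=0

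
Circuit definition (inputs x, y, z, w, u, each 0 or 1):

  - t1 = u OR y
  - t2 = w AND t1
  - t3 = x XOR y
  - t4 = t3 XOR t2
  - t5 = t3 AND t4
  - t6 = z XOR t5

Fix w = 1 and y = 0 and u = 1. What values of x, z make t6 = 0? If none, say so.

x=0, z=0

t6 = z XOR t5 must be 0, so z and t5 are equal.
Check with w = 1 and y = 0 and u = 1 and x=0, z=0:
t1 = u OR y = 1 OR 0 = 1
t2 = w AND t1 = 1 AND 1 = 1
t3 = x XOR y = 0 XOR 0 = 0
t4 = t3 XOR t2 = 0 XOR 1 = 1
t5 = t3 AND t4 = 0 AND 1 = 0
t6 = z XOR t5 = 0 XOR 0 = 0
So t6 = 0.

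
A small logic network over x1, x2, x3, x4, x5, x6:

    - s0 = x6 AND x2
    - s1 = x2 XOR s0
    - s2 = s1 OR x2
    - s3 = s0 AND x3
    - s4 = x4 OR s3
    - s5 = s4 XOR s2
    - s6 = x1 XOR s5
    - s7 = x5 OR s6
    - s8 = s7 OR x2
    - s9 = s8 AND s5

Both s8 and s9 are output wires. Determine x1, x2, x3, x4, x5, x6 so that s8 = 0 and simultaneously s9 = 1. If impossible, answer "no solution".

Across all 64 input combinations, none give both s8 = 0 and s9 = 1.

no solution exists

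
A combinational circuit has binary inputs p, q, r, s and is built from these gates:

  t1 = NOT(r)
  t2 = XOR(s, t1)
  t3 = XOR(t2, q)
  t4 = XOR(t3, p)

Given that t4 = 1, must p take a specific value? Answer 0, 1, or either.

Both values of p occur among assignments with t4 = 1:
  p=0: p=0, q=0, r=0, s=0
  p=1: p=1, q=0, r=0, s=1

either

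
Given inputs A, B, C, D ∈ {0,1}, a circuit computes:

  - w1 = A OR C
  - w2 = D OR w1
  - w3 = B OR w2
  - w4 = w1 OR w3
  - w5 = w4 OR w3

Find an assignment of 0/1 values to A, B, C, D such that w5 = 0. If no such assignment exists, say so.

A=0 B=0 C=0 D=0

w5 = w4 OR w3 must be 0, so both w4 = 0 and w3 = 0.
Check with A=0 B=0 C=0 D=0:
w1 = A OR C = 0 OR 0 = 0
w2 = D OR w1 = 0 OR 0 = 0
w3 = B OR w2 = 0 OR 0 = 0
w4 = w1 OR w3 = 0 OR 0 = 0
w5 = w4 OR w3 = 0 OR 0 = 0
So w5 = 0 as required.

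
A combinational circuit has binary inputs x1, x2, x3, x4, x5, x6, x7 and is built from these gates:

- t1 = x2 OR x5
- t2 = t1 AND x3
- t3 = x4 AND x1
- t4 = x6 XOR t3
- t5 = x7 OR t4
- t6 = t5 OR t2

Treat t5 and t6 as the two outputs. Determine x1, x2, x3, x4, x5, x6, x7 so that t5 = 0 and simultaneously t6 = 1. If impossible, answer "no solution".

Check with x1=0, x2=1, x3=1, x4=1, x5=1, x6=0, x7=0:
t1 = x2 OR x5 = 1 OR 1 = 1
t2 = t1 AND x3 = 1 AND 1 = 1
t3 = x4 AND x1 = 1 AND 0 = 0
t4 = x6 XOR t3 = 0 XOR 0 = 0
t5 = x7 OR t4 = 0 OR 0 = 0
t6 = t5 OR t2 = 0 OR 1 = 1
So t5 = 0 and t6 = 1.

x1=0, x2=1, x3=1, x4=1, x5=1, x6=0, x7=0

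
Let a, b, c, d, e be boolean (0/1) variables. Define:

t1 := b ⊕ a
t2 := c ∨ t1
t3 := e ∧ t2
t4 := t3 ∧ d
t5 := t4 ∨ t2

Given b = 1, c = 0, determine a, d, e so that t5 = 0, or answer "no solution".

a=1, d=0, e=0

t5 = t4 ∨ t2 must be 0, so both t4 = 0 and t2 = 0.
Check with b = 1, c = 0 and a=1, d=0, e=0:
t1 = b ⊕ a = 1 ⊕ 1 = 0
t2 = c ∨ t1 = 0 ∨ 0 = 0
t3 = e ∧ t2 = 0 ∧ 0 = 0
t4 = t3 ∧ d = 0 ∧ 0 = 0
t5 = t4 ∨ t2 = 0 ∨ 0 = 0
So t5 = 0.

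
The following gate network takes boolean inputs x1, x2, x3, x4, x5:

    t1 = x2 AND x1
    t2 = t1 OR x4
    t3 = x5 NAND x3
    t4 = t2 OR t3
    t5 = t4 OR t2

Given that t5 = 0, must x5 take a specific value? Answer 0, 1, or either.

1

t5 = t4 OR t2 must be 0, so both t4 = 0 and t2 = 0.
t4 = t2 OR t3 must be 0, so both t2 = 0 and t3 = 0.
t2 = t1 OR x4 must be 0, so both t1 = 0 and x4 = 0.
Every assignment with t5 = 0 has x5 = 1; there are 3 such assignment(s).
  x1=0, x2=0, x3=1, x4=0, x5=1
  x1=0, x2=1, x3=1, x4=0, x5=1
  x1=1, x2=0, x3=1, x4=0, x5=1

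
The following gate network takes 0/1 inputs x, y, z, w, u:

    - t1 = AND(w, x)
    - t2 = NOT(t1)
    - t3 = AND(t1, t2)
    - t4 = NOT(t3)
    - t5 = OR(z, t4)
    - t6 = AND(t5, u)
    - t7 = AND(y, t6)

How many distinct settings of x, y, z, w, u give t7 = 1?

8

t7 = AND(y, t6) must be 1, so both y = 1 and t6 = 1.
t6 = AND(t5, u) must be 1, so both t5 = 1 and u = 1.
t5 = OR(z, t4) must be 1, so at least one of z, t4 is 1.
Enumerating the 32 input combinations, 8 give t7 = 1 and 24 give t7 = 0.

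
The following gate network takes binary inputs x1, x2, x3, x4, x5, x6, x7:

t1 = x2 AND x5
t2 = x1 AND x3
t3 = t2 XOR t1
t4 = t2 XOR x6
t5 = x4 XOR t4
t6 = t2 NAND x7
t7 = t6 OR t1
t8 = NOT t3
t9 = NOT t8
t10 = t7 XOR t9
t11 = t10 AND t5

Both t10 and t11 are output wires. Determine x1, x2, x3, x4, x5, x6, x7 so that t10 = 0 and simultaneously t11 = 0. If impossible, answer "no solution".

Check with x1=1, x2=1, x3=0, x4=1, x5=1, x6=0, x7=1:
t1 = x2 AND x5 = 1 AND 1 = 1
t2 = x1 AND x3 = 1 AND 0 = 0
t3 = t2 XOR t1 = 0 XOR 1 = 1
t4 = t2 XOR x6 = 0 XOR 0 = 0
t5 = x4 XOR t4 = 1 XOR 0 = 1
t6 = t2 NAND x7 = 0 NAND 1 = 1
t7 = t6 OR t1 = 1 OR 1 = 1
t8 = NOT t3 = NOT 1 = 0
t9 = NOT t8 = NOT 0 = 1
t10 = t7 XOR t9 = 1 XOR 1 = 0
t11 = t10 AND t5 = 0 AND 1 = 0
So t10 = 0 and t11 = 0.

x1=1, x2=1, x3=0, x4=1, x5=1, x6=0, x7=1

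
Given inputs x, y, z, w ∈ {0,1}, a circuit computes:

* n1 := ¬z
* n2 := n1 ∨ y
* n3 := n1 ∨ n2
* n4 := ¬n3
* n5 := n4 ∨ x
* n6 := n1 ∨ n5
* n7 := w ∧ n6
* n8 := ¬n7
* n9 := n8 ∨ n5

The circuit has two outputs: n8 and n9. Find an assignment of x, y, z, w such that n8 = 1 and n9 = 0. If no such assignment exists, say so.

no solution exists

Across all 16 input combinations, none give both n8 = 1 and n9 = 0.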